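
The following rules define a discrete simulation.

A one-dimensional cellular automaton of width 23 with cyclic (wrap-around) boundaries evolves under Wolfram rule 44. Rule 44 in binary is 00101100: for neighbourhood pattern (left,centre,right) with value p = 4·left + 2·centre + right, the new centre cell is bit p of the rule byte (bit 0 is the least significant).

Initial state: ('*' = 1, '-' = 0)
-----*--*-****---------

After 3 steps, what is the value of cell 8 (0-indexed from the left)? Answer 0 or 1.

[0] -----*--*-****---------
[1] -----*--***------------
[2] -----*--*--------------
[3] -----*--*--------------

1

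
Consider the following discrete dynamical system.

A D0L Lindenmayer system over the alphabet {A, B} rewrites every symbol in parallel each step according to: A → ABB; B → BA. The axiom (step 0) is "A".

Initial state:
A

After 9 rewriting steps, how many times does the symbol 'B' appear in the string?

k=0  A
k=1  ABB
k=2  ABBBABA
k=3  ABBBABABAABBBAABB
k=4  ABBBABABAABBBAABBBAABBABBBABABAABBABBBABA
k=5  ABBBABABAABBBAABBBAABBABBBABABAABBABBBABABAABBABBBABAABBBABABAABBBAABBBAABBABBBABAABBBABABAABBBAABB
k=6  ABBBABABAABBBAABBBAABBABBBABABAABBABBBABABAABBABBBABAABBBA…ABBBABABAABBBAABBABBBABABAABBBAABBBAABBABBBABABAABBABBBABA  (len 239)
k=7  ABBBABABAABBBAABBBAABBABBBABABAABBABBBABABAABBABBBABAABBBA…BAABBABBBABAABBBABABAABBBAABBBAABBABBBABAABBBABABAABBBAABB  (len 577)
k=8  ABBBABABAABBBAABBBAABBABBBABABAABBABBBABABAABBABBBABAABBBA…ABBBABABAABBBAABBABBBABABAABBBAABBBAABBABBBABABAABBABBBABA  (len 1393)
k=9  ABBBABABAABBBAABBBAABBABBBABABAABBABBBABABAABBABBBABAABBBA…BAABBABBBABAABBBABABAABBBAABBBAABBABBBABAABBBABABAABBBAABB  (len 3363)

1970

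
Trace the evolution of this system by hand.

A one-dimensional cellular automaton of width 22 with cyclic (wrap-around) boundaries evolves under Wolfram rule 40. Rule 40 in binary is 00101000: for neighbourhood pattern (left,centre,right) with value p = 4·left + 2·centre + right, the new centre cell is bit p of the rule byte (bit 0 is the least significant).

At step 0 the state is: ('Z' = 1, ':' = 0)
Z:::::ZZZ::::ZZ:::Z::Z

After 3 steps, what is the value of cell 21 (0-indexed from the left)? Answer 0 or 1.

0

step 0: Z:::::ZZZ::::ZZ:::Z::Z
step 1: ::::::Z::::::Z:::::::Z
step 2: ::::::::::::::::::::::
step 3: ::::::::::::::::::::::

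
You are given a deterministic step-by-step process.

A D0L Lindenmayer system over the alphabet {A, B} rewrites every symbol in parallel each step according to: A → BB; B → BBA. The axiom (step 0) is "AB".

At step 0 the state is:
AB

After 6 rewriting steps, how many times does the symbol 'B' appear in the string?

568

k=0  AB
k=1  BBBBA
k=2  BBABBABBABBABB
k=3  BBABBABBBBABBABBBBABBABBBBABBABBBBABBA
k=4  BBABBABBBBABBABBBBABBABBABBABBBBABBABBBBABBABBABBABBBBABBABBBBABBABBABBABBBBABBABBBBABBABBABBABBBBABBABB
k=5  BBABBABBBBABBABBBBABBABBABBABBBBABBABBBBABBABBABBABBBBABBA…ABBABBBBABBABBBBABBABBBBABBABBBBABBABBABBABBBBABBABBBBABBA  (len 284)
k=6  BBABBABBBBABBABBBBABBABBABBABBBBABBABBBBABBABBABBABBBBABBA…ABBABBBBABBABBBBABBABBABBABBBBABBABBBBABBABBABBABBBBABBABB  (len 776)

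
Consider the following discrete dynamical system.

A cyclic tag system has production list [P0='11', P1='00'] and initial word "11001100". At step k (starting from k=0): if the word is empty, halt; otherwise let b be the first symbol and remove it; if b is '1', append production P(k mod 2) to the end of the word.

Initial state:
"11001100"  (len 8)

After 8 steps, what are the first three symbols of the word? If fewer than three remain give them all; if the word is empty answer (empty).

110

k=0  "11001100"  (len 8)
k=1  "100110011"  (len 9)
k=2  "0011001100"  (len 10)
k=3  "011001100"  (len 9)
k=4  "11001100"  (len 8)
k=5  "100110011"  (len 9)
k=6  "0011001100"  (len 10)
k=7  "011001100"  (len 9)
k=8  "11001100"  (len 8)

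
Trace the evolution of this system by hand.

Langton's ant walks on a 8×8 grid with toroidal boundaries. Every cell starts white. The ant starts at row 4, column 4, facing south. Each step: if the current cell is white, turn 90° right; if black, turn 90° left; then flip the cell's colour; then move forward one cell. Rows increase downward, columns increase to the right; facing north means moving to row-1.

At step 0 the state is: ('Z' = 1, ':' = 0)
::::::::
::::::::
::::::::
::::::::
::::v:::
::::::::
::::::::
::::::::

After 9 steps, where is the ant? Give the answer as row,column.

4,5

k=0  ::::::::
::::::::
::::::::
::::::::
::::v:::
::::::::
::::::::
::::::::
k=1  ::::::::
::::::::
::::::::
::::::::
:::<Z:::
::::::::
::::::::
::::::::
k=2  ::::::::
::::::::
::::::::
:::^::::
:::ZZ:::
::::::::
::::::::
::::::::
k=3  ::::::::
::::::::
::::::::
:::Z>:::
:::ZZ:::
::::::::
::::::::
::::::::
k=4  ::::::::
::::::::
::::::::
:::ZZ:::
:::Zv:::
::::::::
::::::::
::::::::
k=5  ::::::::
::::::::
::::::::
:::ZZ:::
:::Z:>::
::::::::
::::::::
::::::::
k=6  ::::::::
::::::::
::::::::
:::ZZ:::
:::Z:Z::
:::::v::
::::::::
::::::::
k=7  ::::::::
::::::::
::::::::
:::ZZ:::
:::Z:Z::
::::<Z::
::::::::
::::::::
k=8  ::::::::
::::::::
::::::::
:::ZZ:::
:::Z^Z::
::::ZZ::
::::::::
::::::::
k=9  ::::::::
::::::::
::::::::
:::ZZ:::
:::ZZ>::
::::ZZ::
::::::::
::::::::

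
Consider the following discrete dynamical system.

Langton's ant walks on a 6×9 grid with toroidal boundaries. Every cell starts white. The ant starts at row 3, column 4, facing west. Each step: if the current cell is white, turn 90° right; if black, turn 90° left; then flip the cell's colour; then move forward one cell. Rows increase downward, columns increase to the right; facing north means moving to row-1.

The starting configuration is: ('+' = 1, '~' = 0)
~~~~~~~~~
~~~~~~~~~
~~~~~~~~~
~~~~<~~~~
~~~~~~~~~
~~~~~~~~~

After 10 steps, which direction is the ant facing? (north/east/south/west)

0) ~~~~~~~~~
~~~~~~~~~
~~~~~~~~~
~~~~<~~~~
~~~~~~~~~
~~~~~~~~~
1) ~~~~~~~~~
~~~~~~~~~
~~~~^~~~~
~~~~+~~~~
~~~~~~~~~
~~~~~~~~~
2) ~~~~~~~~~
~~~~~~~~~
~~~~+>~~~
~~~~+~~~~
~~~~~~~~~
~~~~~~~~~
3) ~~~~~~~~~
~~~~~~~~~
~~~~++~~~
~~~~+v~~~
~~~~~~~~~
~~~~~~~~~
4) ~~~~~~~~~
~~~~~~~~~
~~~~++~~~
~~~~<+~~~
~~~~~~~~~
~~~~~~~~~
5) ~~~~~~~~~
~~~~~~~~~
~~~~++~~~
~~~~~+~~~
~~~~v~~~~
~~~~~~~~~
6) ~~~~~~~~~
~~~~~~~~~
~~~~++~~~
~~~~~+~~~
~~~<+~~~~
~~~~~~~~~
7) ~~~~~~~~~
~~~~~~~~~
~~~~++~~~
~~~^~+~~~
~~~++~~~~
~~~~~~~~~
8) ~~~~~~~~~
~~~~~~~~~
~~~~++~~~
~~~+>+~~~
~~~++~~~~
~~~~~~~~~
9) ~~~~~~~~~
~~~~~~~~~
~~~~++~~~
~~~+++~~~
~~~+v~~~~
~~~~~~~~~
10) ~~~~~~~~~
~~~~~~~~~
~~~~++~~~
~~~+++~~~
~~~+~>~~~
~~~~~~~~~

east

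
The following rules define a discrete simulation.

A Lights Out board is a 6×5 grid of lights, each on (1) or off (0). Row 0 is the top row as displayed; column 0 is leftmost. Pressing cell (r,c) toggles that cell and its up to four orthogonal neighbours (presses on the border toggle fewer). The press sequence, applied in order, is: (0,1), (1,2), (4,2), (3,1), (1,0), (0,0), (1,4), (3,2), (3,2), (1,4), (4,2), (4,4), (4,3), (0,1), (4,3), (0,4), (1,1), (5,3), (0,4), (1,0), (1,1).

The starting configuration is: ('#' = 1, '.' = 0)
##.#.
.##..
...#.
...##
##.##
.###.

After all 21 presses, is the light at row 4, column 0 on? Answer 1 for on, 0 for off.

1

gen 0: ##.#.
.##..
...#.
...##
##.##
.###.
gen 1: ..##.
..#..
...#.
...##
##.##
.###.
gen 2: ...#.
.#.#.
..##.
...##
##.##
.###.
gen 3: ...#.
.#.#.
..##.
..###
#.#.#
.#.#.
gen 4: ...#.
.#.#.
.###.
##.##
###.#
.#.#.
gen 5: #..#.
#..#.
####.
##.##
###.#
.#.#.
gen 6: .#.#.
...#.
####.
##.##
###.#
.#.#.
gen 7: .#.##
....#
#####
##.##
###.#
.#.#.
gen 8: .#.##
....#
##.##
#.#.#
##..#
.#.#.
gen 9: .#.##
....#
#####
##.##
###.#
.#.#.
gen 10: .#.#.
...#.
####.
##.##
###.#
.#.#.
gen 11: .#.#.
...#.
####.
#####
#..##
.###.
gen 12: .#.#.
...#.
####.
####.
#....
.####
gen 13: .#.#.
...#.
####.
###..
#.###
.##.#
gen 14: #.##.
.#.#.
####.
###..
#.###
.##.#
gen 15: #.##.
.#.#.
####.
####.
#....
.####
gen 16: #.#.#
.#.##
####.
####.
#....
.####
gen 17: ###.#
#.###
#.##.
####.
#....
.####
gen 18: ###.#
#.###
#.##.
####.
#..#.
.#...
gen 19: ####.
#.##.
#.##.
####.
#..#.
.#...
gen 20: .###.
.###.
..##.
####.
#..#.
.#...
gen 21: ..##.
#..#.
.###.
####.
#..#.
.#...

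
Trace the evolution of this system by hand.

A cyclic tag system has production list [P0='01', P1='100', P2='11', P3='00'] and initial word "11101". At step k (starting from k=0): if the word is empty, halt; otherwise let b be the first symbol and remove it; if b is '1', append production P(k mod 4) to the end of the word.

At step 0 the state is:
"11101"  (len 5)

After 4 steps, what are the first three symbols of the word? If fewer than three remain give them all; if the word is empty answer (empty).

[0] "11101"  (len 5)
[1] "110101"  (len 6)
[2] "10101100"  (len 8)
[3] "010110011"  (len 9)
[4] "10110011"  (len 8)

101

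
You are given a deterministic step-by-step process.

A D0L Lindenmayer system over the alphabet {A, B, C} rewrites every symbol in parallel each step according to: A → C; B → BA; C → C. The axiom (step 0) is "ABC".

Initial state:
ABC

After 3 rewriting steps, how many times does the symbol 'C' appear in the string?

4

t=0: ABC
t=1: CBAC
t=2: CBACC
t=3: CBACCC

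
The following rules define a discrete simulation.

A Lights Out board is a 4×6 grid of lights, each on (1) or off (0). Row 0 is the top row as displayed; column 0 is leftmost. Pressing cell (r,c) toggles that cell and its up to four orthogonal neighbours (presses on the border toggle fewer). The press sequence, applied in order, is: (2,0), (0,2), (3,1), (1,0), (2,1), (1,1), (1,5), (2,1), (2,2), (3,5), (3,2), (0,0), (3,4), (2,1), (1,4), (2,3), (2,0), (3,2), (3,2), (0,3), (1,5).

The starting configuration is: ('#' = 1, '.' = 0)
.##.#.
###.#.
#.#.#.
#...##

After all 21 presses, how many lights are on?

12

[0] .##.#.
###.#.
#.#.#.
#...##
[1] .##.#.
.##.#.
.##.#.
....##
[2] ...##.
.#..#.
.##.#.
....##
[3] ...##.
.#..#.
..#.#.
###.##
[4] #..##.
#...#.
#.#.#.
###.##
[5] #..##.
##..#.
.#..#.
#.#.##
[6] ##.##.
..#.#.
....#.
#.#.##
[7] ##.###
..#..#
....##
#.#.##
[8] ##.###
.##..#
###.##
###.##
[9] ##.###
.#...#
#..###
##..##
[10] ##.###
.#...#
#..##.
##....
[11] ##.###
.#...#
#.###.
#.##..
[12] ...###
##...#
#.###.
#.##..
[13] ...###
##...#
#.##..
#.#.##
[14] ...###
#....#
.#.#..
###.##
[15] ...#.#
#..##.
.#.##.
###.##
[16] ...#.#
#...#.
.##...
######
[17] ...#.#
....#.
#.#...
.#####
[18] ...#.#
....#.
#.....
....##
[19] ...#.#
....#.
#.#...
.#####
[20] ..#.##
...##.
#.#...
.#####
[21] ..#.#.
...#.#
#.#..#
.#####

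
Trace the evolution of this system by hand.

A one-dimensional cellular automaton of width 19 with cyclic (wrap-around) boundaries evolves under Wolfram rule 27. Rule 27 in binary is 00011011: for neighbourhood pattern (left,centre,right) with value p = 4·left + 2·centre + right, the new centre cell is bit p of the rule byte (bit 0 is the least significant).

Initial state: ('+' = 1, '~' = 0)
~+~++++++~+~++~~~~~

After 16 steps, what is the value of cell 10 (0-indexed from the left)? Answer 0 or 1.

0

0) ~+~++++++~+~++~~~~~
1) +~~+~~~~~~~~+~+++++
2) ~++~++++++++~~+~~~~
3) ++~~+~~~~~~~++~++++
4) ~~++~++++++++~~+~~~
5) +++~~+~~~~~~~++~+++
6) ~~~++~++++++++~~+~~
7) ++++~~+~~~~~~~++~++
8) ~~~~++~++++++++~~+~
9) +++++~~+~~~~~~~++~+
10) ~~~~~++~++++++++~~+
11) ++++++~~+~~~~~~~++~
12) +~~~~~++~++++++++~~
13) ~++++++~~+~~~~~~~++
14) ~+~~~~~++~++++++++~
15) +~++++++~~+~~~~~~~+
16) ~~+~~~~~++~++++++++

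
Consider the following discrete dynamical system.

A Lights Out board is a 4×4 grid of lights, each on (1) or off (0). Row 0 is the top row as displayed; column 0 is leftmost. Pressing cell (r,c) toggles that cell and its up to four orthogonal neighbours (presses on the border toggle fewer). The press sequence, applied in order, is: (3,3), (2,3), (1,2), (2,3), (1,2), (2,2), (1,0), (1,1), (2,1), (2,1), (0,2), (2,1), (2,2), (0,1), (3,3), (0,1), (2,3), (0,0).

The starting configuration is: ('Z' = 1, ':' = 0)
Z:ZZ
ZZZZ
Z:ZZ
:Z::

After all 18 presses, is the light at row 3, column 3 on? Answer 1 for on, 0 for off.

0) Z:ZZ
ZZZZ
Z:ZZ
:Z::
1) Z:ZZ
ZZZZ
Z:Z:
:ZZZ
2) Z:ZZ
ZZZ:
Z::Z
:ZZ:
3) Z::Z
Z::Z
Z:ZZ
:ZZ:
4) Z::Z
Z:::
Z:::
:ZZZ
5) Z:ZZ
ZZZZ
Z:Z:
:ZZZ
6) Z:ZZ
ZZ:Z
ZZ:Z
:Z:Z
7) ::ZZ
:::Z
:Z:Z
:Z:Z
8) :ZZZ
ZZZZ
:::Z
:Z:Z
9) :ZZZ
Z:ZZ
ZZZZ
:::Z
10) :ZZZ
ZZZZ
:::Z
:Z:Z
11) ::::
ZZ:Z
:::Z
:Z:Z
12) ::::
Z::Z
ZZZZ
:::Z
13) ::::
Z:ZZ
Z:::
::ZZ
14) ZZZ:
ZZZZ
Z:::
::ZZ
15) ZZZ:
ZZZZ
Z::Z
::::
16) ::::
Z:ZZ
Z::Z
::::
17) ::::
Z:Z:
Z:Z:
:::Z
18) ZZ::
::Z:
Z:Z:
:::Z

1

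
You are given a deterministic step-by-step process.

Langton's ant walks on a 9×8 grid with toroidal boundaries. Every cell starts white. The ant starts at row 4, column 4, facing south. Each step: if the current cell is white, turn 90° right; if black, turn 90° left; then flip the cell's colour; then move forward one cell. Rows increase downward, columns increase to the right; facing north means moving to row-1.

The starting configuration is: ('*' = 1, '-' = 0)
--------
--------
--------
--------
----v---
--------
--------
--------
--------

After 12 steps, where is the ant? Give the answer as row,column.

k=0  --------
--------
--------
--------
----v---
--------
--------
--------
--------
k=1  --------
--------
--------
--------
---<*---
--------
--------
--------
--------
k=2  --------
--------
--------
---^----
---**---
--------
--------
--------
--------
k=3  --------
--------
--------
---*>---
---**---
--------
--------
--------
--------
k=4  --------
--------
--------
---**---
---*v---
--------
--------
--------
--------
k=5  --------
--------
--------
---**---
---*->--
--------
--------
--------
--------
k=6  --------
--------
--------
---**---
---*-*--
-----v--
--------
--------
--------
k=7  --------
--------
--------
---**---
---*-*--
----<*--
--------
--------
--------
k=8  --------
--------
--------
---**---
---*^*--
----**--
--------
--------
--------
k=9  --------
--------
--------
---**---
---**>--
----**--
--------
--------
--------
k=10  --------
--------
--------
---**^--
---**---
----**--
--------
--------
--------
k=11  --------
--------
--------
---***>-
---**---
----**--
--------
--------
--------
k=12  --------
--------
--------
---****-
---**-v-
----**--
--------
--------
--------

4,6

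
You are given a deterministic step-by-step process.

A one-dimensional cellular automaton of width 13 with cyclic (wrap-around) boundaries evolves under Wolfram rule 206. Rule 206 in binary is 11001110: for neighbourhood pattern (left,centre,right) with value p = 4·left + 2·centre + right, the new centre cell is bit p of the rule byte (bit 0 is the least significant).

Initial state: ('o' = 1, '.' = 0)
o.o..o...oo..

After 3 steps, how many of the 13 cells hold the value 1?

t=0: o.o..o...oo..
t=1: o.o.oo..ooo.o
t=2: o.o.oo.oooo.o
t=3: o.o.oo.oooo.o

9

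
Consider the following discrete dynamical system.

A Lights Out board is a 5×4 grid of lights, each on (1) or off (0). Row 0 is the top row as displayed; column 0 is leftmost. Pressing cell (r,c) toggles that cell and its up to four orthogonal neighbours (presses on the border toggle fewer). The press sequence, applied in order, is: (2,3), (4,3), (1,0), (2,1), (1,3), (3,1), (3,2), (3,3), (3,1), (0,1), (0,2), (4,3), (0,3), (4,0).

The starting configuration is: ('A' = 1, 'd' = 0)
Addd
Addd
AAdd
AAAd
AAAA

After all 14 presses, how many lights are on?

11

0) Addd
Addd
AAdd
AAAd
AAAA
1) Addd
AddA
AAAA
AAAA
AAAA
2) Addd
AddA
AAAA
AAAd
AAdd
3) dddd
dAdA
dAAA
AAAd
AAdd
4) dddd
dddA
AddA
AdAd
AAdd
5) dddA
ddAd
Addd
AdAd
AAdd
6) dddA
ddAd
AAdd
dAdd
Addd
7) dddA
ddAd
AAAd
ddAA
AdAd
8) dddA
ddAd
AAAA
dddd
AdAA
9) dddA
ddAd
AdAA
AAAd
AAAA
10) AAAA
dAAd
AdAA
AAAd
AAAA
11) Addd
dAdd
AdAA
AAAd
AAAA
12) Addd
dAdd
AdAA
AAAA
AAdd
13) AdAA
dAdA
AdAA
AAAA
AAdd
14) AdAA
dAdA
AdAA
dAAA
dddd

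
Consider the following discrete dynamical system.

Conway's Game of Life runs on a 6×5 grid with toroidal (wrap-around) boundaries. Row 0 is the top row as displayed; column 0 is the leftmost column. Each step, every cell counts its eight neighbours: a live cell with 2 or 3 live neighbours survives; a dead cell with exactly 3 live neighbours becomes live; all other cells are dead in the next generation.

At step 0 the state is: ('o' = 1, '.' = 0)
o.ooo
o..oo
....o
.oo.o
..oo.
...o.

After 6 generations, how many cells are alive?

[0] o.ooo
o..oo
....o
.oo.o
..oo.
...o.
[1] ooo..
.oo..
.oo..
ooo.o
.o..o
.o...
[2] o....
...o.
.....
....o
...oo
.....
[3] .....
.....
.....
...oo
...oo
....o
[4] .....
.....
.....
...oo
o....
...oo
[5] .....
.....
.....
....o
o....
....o
[6] .....
.....
.....
.....
o...o
.....

2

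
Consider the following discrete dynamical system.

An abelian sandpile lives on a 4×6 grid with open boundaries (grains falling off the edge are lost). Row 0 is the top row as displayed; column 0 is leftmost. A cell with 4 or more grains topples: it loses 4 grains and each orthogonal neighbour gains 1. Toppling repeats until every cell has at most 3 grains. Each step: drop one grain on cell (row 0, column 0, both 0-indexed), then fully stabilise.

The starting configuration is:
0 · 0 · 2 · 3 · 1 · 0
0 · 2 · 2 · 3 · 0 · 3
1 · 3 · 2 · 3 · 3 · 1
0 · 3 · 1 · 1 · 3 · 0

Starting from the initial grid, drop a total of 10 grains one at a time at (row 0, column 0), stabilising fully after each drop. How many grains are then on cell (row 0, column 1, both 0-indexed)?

2

gen 0: 0 · 0 · 2 · 3 · 1 · 0
0 · 2 · 2 · 3 · 0 · 3
1 · 3 · 2 · 3 · 3 · 1
0 · 3 · 1 · 1 · 3 · 0
gen 1: 1 · 0 · 2 · 3 · 1 · 0
0 · 2 · 2 · 3 · 0 · 3
1 · 3 · 2 · 3 · 3 · 1
0 · 3 · 1 · 1 · 3 · 0
gen 2: 2 · 0 · 2 · 3 · 1 · 0
0 · 2 · 2 · 3 · 0 · 3
1 · 3 · 2 · 3 · 3 · 1
0 · 3 · 1 · 1 · 3 · 0
gen 3: 3 · 0 · 2 · 3 · 1 · 0
0 · 2 · 2 · 3 · 0 · 3
1 · 3 · 2 · 3 · 3 · 1
0 · 3 · 1 · 1 · 3 · 0
gen 4: 0 · 1 · 2 · 3 · 1 · 0
1 · 2 · 2 · 3 · 0 · 3
1 · 3 · 2 · 3 · 3 · 1
0 · 3 · 1 · 1 · 3 · 0
gen 5: 1 · 1 · 2 · 3 · 1 · 0
1 · 2 · 2 · 3 · 0 · 3
1 · 3 · 2 · 3 · 3 · 1
0 · 3 · 1 · 1 · 3 · 0
gen 6: 2 · 1 · 2 · 3 · 1 · 0
1 · 2 · 2 · 3 · 0 · 3
1 · 3 · 2 · 3 · 3 · 1
0 · 3 · 1 · 1 · 3 · 0
gen 7: 3 · 1 · 2 · 3 · 1 · 0
1 · 2 · 2 · 3 · 0 · 3
1 · 3 · 2 · 3 · 3 · 1
0 · 3 · 1 · 1 · 3 · 0
gen 8: 0 · 2 · 2 · 3 · 1 · 0
2 · 2 · 2 · 3 · 0 · 3
1 · 3 · 2 · 3 · 3 · 1
0 · 3 · 1 · 1 · 3 · 0
gen 9: 1 · 2 · 2 · 3 · 1 · 0
2 · 2 · 2 · 3 · 0 · 3
1 · 3 · 2 · 3 · 3 · 1
0 · 3 · 1 · 1 · 3 · 0
gen 10: 2 · 2 · 2 · 3 · 1 · 0
2 · 2 · 2 · 3 · 0 · 3
1 · 3 · 2 · 3 · 3 · 1
0 · 3 · 1 · 1 · 3 · 0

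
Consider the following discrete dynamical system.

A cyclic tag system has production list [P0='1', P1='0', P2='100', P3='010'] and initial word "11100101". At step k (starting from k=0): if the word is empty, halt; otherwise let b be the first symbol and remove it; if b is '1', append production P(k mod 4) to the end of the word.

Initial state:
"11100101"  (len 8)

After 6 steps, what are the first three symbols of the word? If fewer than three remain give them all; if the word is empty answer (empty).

011

k=0  "11100101"  (len 8)
k=1  "11001011"  (len 8)
k=2  "10010110"  (len 8)
k=3  "0010110100"  (len 10)
k=4  "010110100"  (len 9)
k=5  "10110100"  (len 8)
k=6  "01101000"  (len 8)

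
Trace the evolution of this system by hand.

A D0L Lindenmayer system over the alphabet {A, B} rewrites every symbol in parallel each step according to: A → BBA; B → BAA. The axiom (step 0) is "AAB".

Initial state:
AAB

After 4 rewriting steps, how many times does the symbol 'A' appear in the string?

k=0  AAB
k=1  BBABBABAA
k=2  BAABAABBABAABAABBABAABBABBA
k=3  BAABBABBABAABBABBABAABAABBABAABBABBABAABBABBABAABAABBABAABBABBABAABAABBABAABAABBA
k=4  BAABBABBABAABAABBABAABAABBABAABBABBABAABAABBABAABAABBABAAB…ABBABAABBABBABAABBABBABAABAABBABAABBABBABAABBABBABAABAABBA  (len 243)

122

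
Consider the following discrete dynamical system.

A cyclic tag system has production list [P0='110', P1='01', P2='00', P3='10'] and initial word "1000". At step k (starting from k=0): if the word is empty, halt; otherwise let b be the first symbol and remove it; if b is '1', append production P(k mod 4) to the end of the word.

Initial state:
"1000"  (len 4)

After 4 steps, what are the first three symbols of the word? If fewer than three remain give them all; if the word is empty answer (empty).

110

k=0  "1000"  (len 4)
k=1  "000110"  (len 6)
k=2  "00110"  (len 5)
k=3  "0110"  (len 4)
k=4  "110"  (len 3)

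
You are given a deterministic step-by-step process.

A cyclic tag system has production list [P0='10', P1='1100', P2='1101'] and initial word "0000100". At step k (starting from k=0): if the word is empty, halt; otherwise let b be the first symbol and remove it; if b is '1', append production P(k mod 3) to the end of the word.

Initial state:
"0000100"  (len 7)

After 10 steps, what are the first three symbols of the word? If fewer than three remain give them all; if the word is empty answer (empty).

011

0) "0000100"  (len 7)
1) "000100"  (len 6)
2) "00100"  (len 5)
3) "0100"  (len 4)
4) "100"  (len 3)
5) "001100"  (len 6)
6) "01100"  (len 5)
7) "1100"  (len 4)
8) "1001100"  (len 7)
9) "0011001101"  (len 10)
10) "011001101"  (len 9)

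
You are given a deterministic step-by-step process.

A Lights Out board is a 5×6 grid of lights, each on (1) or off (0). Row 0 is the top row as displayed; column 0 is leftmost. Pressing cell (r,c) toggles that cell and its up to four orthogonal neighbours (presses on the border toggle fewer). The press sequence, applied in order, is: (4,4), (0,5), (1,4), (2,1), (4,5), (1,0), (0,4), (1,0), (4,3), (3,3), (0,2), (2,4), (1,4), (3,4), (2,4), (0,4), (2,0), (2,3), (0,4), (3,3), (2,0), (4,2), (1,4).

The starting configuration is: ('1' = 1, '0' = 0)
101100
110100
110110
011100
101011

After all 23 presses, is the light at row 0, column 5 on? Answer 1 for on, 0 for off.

0

t=0: 101100
110100
110110
011100
101011
t=1: 101100
110100
110110
011110
101100
t=2: 101111
110101
110110
011110
101100
t=3: 101101
110010
110100
011110
101100
t=4: 101101
100010
001100
001110
101100
t=5: 101101
100010
001100
001111
101111
t=6: 001101
010010
101100
001111
101111
t=7: 001010
010000
101100
001111
101111
t=8: 101010
100000
001100
001111
101111
t=9: 101010
100000
001100
001011
100001
t=10: 101010
100000
001000
000101
100101
t=11: 110110
101000
001000
000101
100101
t=12: 110110
101010
001111
000111
100101
t=13: 110100
101101
001101
000111
100101
t=14: 110100
101101
001111
000000
100111
t=15: 110100
101111
001000
000010
100111
t=16: 110011
101101
001000
000010
100111
t=17: 110011
001101
111000
100010
100111
t=18: 110011
001001
110110
100110
100111
t=19: 110100
001011
110110
100110
100111
t=20: 110100
001011
110010
101000
100011
t=21: 110100
101011
000010
001000
100011
t=22: 110100
101011
000010
000000
111111
t=23: 110110
101100
000000
000000
111111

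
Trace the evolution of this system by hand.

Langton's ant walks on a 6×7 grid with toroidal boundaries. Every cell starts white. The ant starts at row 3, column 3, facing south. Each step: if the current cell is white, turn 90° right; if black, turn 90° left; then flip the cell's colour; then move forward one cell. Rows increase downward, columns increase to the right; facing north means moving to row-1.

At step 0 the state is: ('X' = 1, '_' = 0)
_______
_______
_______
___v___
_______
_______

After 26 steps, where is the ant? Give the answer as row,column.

0,4

0) _______
_______
_______
___v___
_______
_______
1) _______
_______
_______
__<X___
_______
_______
2) _______
_______
__^____
__XX___
_______
_______
3) _______
_______
__X>___
__XX___
_______
_______
4) _______
_______
__XX___
__Xv___
_______
_______
5) _______
_______
__XX___
__X_>__
_______
_______
6) _______
_______
__XX___
__X_X__
____v__
_______
7) _______
_______
__XX___
__X_X__
___<X__
_______
8) _______
_______
__XX___
__X^X__
___XX__
_______
9) _______
_______
__XX___
__XX>__
___XX__
_______
10) _______
_______
__XX^__
__XX___
___XX__
_______
11) _______
_______
__XXX>_
__XX___
___XX__
_______
12) _______
_______
__XXXX_
__XX_v_
___XX__
_______
13) _______
_______
__XXXX_
__XX<X_
___XX__
_______
14) _______
_______
__XX^X_
__XXXX_
___XX__
_______
15) _______
_______
__X<_X_
__XXXX_
___XX__
_______
16) _______
_______
__X__X_
__XvXX_
___XX__
_______
17) _______
_______
__X__X_
__X_>X_
___XX__
_______
18) _______
_______
__X_^X_
__X__X_
___XX__
_______
19) _______
_______
__X_X>_
__X__X_
___XX__
_______
20) _______
_____^_
__X_X__
__X__X_
___XX__
_______
21) _______
_____X>
__X_X__
__X__X_
___XX__
_______
22) _______
_____XX
__X_X_v
__X__X_
___XX__
_______
23) _______
_____XX
__X_X<X
__X__X_
___XX__
_______
24) _______
_____^X
__X_XXX
__X__X_
___XX__
_______
25) _______
____<_X
__X_XXX
__X__X_
___XX__
_______
26) ____^__
____X_X
__X_XXX
__X__X_
___XX__
_______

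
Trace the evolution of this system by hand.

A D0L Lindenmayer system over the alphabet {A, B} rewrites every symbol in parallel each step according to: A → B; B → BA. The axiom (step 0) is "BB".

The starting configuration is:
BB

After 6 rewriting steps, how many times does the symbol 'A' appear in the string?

16

step 0: BB
step 1: BABA
step 2: BABBAB
step 3: BABBABABBA
step 4: BABBABABBABBABAB
step 5: BABBABABBABBABABBABABBABBA
step 6: BABBABABBABBABABBABABBABBABABBABBABABBABAB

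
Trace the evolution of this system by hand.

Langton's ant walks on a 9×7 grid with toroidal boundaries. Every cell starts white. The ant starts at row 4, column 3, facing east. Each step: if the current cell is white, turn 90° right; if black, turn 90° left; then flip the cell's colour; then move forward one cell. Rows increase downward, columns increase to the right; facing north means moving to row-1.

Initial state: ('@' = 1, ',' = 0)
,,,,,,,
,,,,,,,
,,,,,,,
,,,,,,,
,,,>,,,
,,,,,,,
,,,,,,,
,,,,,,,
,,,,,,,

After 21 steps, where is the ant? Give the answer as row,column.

1,1

k=0  ,,,,,,,
,,,,,,,
,,,,,,,
,,,,,,,
,,,>,,,
,,,,,,,
,,,,,,,
,,,,,,,
,,,,,,,
k=1  ,,,,,,,
,,,,,,,
,,,,,,,
,,,,,,,
,,,@,,,
,,,v,,,
,,,,,,,
,,,,,,,
,,,,,,,
k=2  ,,,,,,,
,,,,,,,
,,,,,,,
,,,,,,,
,,,@,,,
,,<@,,,
,,,,,,,
,,,,,,,
,,,,,,,
k=3  ,,,,,,,
,,,,,,,
,,,,,,,
,,,,,,,
,,^@,,,
,,@@,,,
,,,,,,,
,,,,,,,
,,,,,,,
k=4  ,,,,,,,
,,,,,,,
,,,,,,,
,,,,,,,
,,@>,,,
,,@@,,,
,,,,,,,
,,,,,,,
,,,,,,,
k=5  ,,,,,,,
,,,,,,,
,,,,,,,
,,,^,,,
,,@,,,,
,,@@,,,
,,,,,,,
,,,,,,,
,,,,,,,
k=6  ,,,,,,,
,,,,,,,
,,,,,,,
,,,@>,,
,,@,,,,
,,@@,,,
,,,,,,,
,,,,,,,
,,,,,,,
k=7  ,,,,,,,
,,,,,,,
,,,,,,,
,,,@@,,
,,@,v,,
,,@@,,,
,,,,,,,
,,,,,,,
,,,,,,,
k=8  ,,,,,,,
,,,,,,,
,,,,,,,
,,,@@,,
,,@<@,,
,,@@,,,
,,,,,,,
,,,,,,,
,,,,,,,
k=9  ,,,,,,,
,,,,,,,
,,,,,,,
,,,^@,,
,,@@@,,
,,@@,,,
,,,,,,,
,,,,,,,
,,,,,,,
k=10  ,,,,,,,
,,,,,,,
,,,,,,,
,,<,@,,
,,@@@,,
,,@@,,,
,,,,,,,
,,,,,,,
,,,,,,,
k=11  ,,,,,,,
,,,,,,,
,,^,,,,
,,@,@,,
,,@@@,,
,,@@,,,
,,,,,,,
,,,,,,,
,,,,,,,
k=12  ,,,,,,,
,,,,,,,
,,@>,,,
,,@,@,,
,,@@@,,
,,@@,,,
,,,,,,,
,,,,,,,
,,,,,,,
k=13  ,,,,,,,
,,,,,,,
,,@@,,,
,,@v@,,
,,@@@,,
,,@@,,,
,,,,,,,
,,,,,,,
,,,,,,,
k=14  ,,,,,,,
,,,,,,,
,,@@,,,
,,<@@,,
,,@@@,,
,,@@,,,
,,,,,,,
,,,,,,,
,,,,,,,
k=15  ,,,,,,,
,,,,,,,
,,@@,,,
,,,@@,,
,,v@@,,
,,@@,,,
,,,,,,,
,,,,,,,
,,,,,,,
k=16  ,,,,,,,
,,,,,,,
,,@@,,,
,,,@@,,
,,,>@,,
,,@@,,,
,,,,,,,
,,,,,,,
,,,,,,,
k=17  ,,,,,,,
,,,,,,,
,,@@,,,
,,,^@,,
,,,,@,,
,,@@,,,
,,,,,,,
,,,,,,,
,,,,,,,
k=18  ,,,,,,,
,,,,,,,
,,@@,,,
,,<,@,,
,,,,@,,
,,@@,,,
,,,,,,,
,,,,,,,
,,,,,,,
k=19  ,,,,,,,
,,,,,,,
,,^@,,,
,,@,@,,
,,,,@,,
,,@@,,,
,,,,,,,
,,,,,,,
,,,,,,,
k=20  ,,,,,,,
,,,,,,,
,<,@,,,
,,@,@,,
,,,,@,,
,,@@,,,
,,,,,,,
,,,,,,,
,,,,,,,
k=21  ,,,,,,,
,^,,,,,
,@,@,,,
,,@,@,,
,,,,@,,
,,@@,,,
,,,,,,,
,,,,,,,
,,,,,,,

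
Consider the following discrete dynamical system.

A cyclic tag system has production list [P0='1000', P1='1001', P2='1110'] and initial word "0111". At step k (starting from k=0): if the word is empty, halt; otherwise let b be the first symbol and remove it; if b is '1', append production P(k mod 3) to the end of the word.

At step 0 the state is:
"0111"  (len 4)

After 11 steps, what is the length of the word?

[0] "0111"  (len 4)
[1] "111"  (len 3)
[2] "111001"  (len 6)
[3] "110011110"  (len 9)
[4] "100111101000"  (len 12)
[5] "001111010001001"  (len 15)
[6] "01111010001001"  (len 14)
[7] "1111010001001"  (len 13)
[8] "1110100010011001"  (len 16)
[9] "1101000100110011110"  (len 19)
[10] "1010001001100111101000"  (len 22)
[11] "0100010011001111010001001"  (len 25)

25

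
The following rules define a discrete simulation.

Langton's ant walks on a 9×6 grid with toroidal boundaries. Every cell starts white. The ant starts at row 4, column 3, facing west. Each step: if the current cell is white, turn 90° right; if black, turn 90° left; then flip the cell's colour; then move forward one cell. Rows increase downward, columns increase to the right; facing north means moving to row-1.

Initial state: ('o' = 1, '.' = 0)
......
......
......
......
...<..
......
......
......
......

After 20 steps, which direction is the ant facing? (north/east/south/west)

east

step 0: ......
......
......
......
...<..
......
......
......
......
step 1: ......
......
......
...^..
...o..
......
......
......
......
step 2: ......
......
......
...o>.
...o..
......
......
......
......
step 3: ......
......
......
...oo.
...ov.
......
......
......
......
step 4: ......
......
......
...oo.
...<o.
......
......
......
......
step 5: ......
......
......
...oo.
....o.
...v..
......
......
......
step 6: ......
......
......
...oo.
....o.
..<o..
......
......
......
step 7: ......
......
......
...oo.
..^.o.
..oo..
......
......
......
step 8: ......
......
......
...oo.
..o>o.
..oo..
......
......
......
step 9: ......
......
......
...oo.
..ooo.
..ov..
......
......
......
step 10: ......
......
......
...oo.
..ooo.
..o.>.
......
......
......
step 11: ......
......
......
...oo.
..ooo.
..o.o.
....v.
......
......
step 12: ......
......
......
...oo.
..ooo.
..o.o.
...<o.
......
......
step 13: ......
......
......
...oo.
..ooo.
..o^o.
...oo.
......
......
step 14: ......
......
......
...oo.
..ooo.
..oo>.
...oo.
......
......
step 15: ......
......
......
...oo.
..oo^.
..oo..
...oo.
......
......
step 16: ......
......
......
...oo.
..o<..
..oo..
...oo.
......
......
step 17: ......
......
......
...oo.
..o...
..ov..
...oo.
......
......
step 18: ......
......
......
...oo.
..o...
..o.>.
...oo.
......
......
step 19: ......
......
......
...oo.
..o...
..o.o.
...ov.
......
......
step 20: ......
......
......
...oo.
..o...
..o.o.
...o.>
......
......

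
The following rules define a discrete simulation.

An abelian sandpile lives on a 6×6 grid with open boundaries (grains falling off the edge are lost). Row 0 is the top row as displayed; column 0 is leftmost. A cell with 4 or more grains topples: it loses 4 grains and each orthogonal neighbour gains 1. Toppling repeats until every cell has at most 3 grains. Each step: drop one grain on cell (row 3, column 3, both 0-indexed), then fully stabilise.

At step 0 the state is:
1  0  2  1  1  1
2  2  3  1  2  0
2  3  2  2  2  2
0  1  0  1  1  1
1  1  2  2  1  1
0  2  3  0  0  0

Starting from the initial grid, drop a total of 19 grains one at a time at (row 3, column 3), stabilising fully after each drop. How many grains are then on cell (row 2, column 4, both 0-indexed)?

t=0: 1  0  2  1  1  1
2  2  3  1  2  0
2  3  2  2  2  2
0  1  0  1  1  1
1  1  2  2  1  1
0  2  3  0  0  0
t=1: 1  0  2  1  1  1
2  2  3  1  2  0
2  3  2  2  2  2
0  1  0  2  1  1
1  1  2  2  1  1
0  2  3  0  0  0
t=2: 1  0  2  1  1  1
2  2  3  1  2  0
2  3  2  2  2  2
0  1  0  3  1  1
1  1  2  2  1  1
0  2  3  0  0  0
t=3: 1  0  2  1  1  1
2  2  3  1  2  0
2  3  2  3  2  2
0  1  1  0  2  1
1  1  2  3  1  1
0  2  3  0  0  0
t=4: 1  0  2  1  1  1
2  2  3  1  2  0
2  3  2  3  2  2
0  1  1  1  2  1
1  1  2  3  1  1
0  2  3  0  0  0
t=5: 1  0  2  1  1  1
2  2  3  1  2  0
2  3  2  3  2  2
0  1  1  2  2  1
1  1  2  3  1  1
0  2  3  0  0  0
t=6: 1  0  2  1  1  1
2  2  3  1  2  0
2  3  2  3  2  2
0  1  1  3  2  1
1  1  2  3  1  1
0  2  3  0  0  0
t=7: 1  0  2  1  1  1
2  2  3  2  2  0
2  3  3  0  3  2
0  1  2  2  3  1
1  1  3  0  2  1
0  2  3  1  0  0
t=8: 1  0  2  1  1  1
2  2  3  2  2  0
2  3  3  0  3  2
0  1  2  3  3  1
1  1  3  0  2  1
0  2  3  1  0  0
t=9: 1  0  2  1  1  1
2  2  3  2  3  0
2  3  3  2  0  3
0  1  3  1  1  2
1  1  3  1  3  1
0  2  3  1  0  0
t=10: 1  0  2  1  1  1
2  2  3  2  3  0
2  3  3  2  0  3
0  1  3  2  1  2
1  1  3  1  3  1
0  2  3  1  0  0
t=11: 1  0  2  1  1  1
2  2  3  2  3  0
2  3  3  2  0  3
0  1  3  3  1  2
1  1  3  1  3  1
0  2  3  1  0  0
t=12: 1  1  3  2  2  1
3  0  2  1  0  1
3  1  3  1  2  3
0  3  2  2  2  2
1  2  1  3  3  1
0  3  0  2  0  0
t=13: 1  1  3  2  2  1
3  0  2  1  0  1
3  1  3  1  2  3
0  3  2  3  2  2
1  2  1  3  3  1
0  3  0  2  0  0
t=14: 1  1  3  2  2  1
3  0  2  1  0  1
3  1  3  2  3  3
0  3  3  2  0  3
1  2  2  1  1  2
0  3  0  3  1  0
t=15: 1  1  3  2  2  1
3  0  2  1  0  1
3  1  3  2  3  3
0  3  3  3  0  3
1  2  2  1  1  2
0  3  0  3  1  0
t=16: 1  1  3  2  2  1
3  0  3  2  1  2
3  3  1  1  1  1
1  0  2  2  3  0
1  3  3  2  1  3
0  3  0  3  1  0
t=17: 1  1  3  2  2  1
3  0  3  2  1  2
3  3  1  1  1  1
1  0  2  3  3  0
1  3  3  2  1  3
0  3  0  3  1  0
t=18: 1  1  3  2  2  1
3  0  3  2  1  2
3  3  1  2  2  1
1  0  3  1  0  1
1  3  3  3  2  3
0  3  0  3  1  0
t=19: 1  1  3  2  2  1
3  0  3  2  1  2
3  3  1  2  2  1
1  0  3  2  0  1
1  3  3  3  2  3
0  3  0  3  1  0

2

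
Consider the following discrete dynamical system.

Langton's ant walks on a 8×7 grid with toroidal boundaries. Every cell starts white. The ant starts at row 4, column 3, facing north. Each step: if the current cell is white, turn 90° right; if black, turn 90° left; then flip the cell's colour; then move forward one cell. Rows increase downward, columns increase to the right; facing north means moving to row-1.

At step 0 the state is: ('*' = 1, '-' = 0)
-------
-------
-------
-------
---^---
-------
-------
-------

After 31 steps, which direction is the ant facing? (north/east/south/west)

west

gen 0: -------
-------
-------
-------
---^---
-------
-------
-------
gen 1: -------
-------
-------
-------
---*>--
-------
-------
-------
gen 2: -------
-------
-------
-------
---**--
----v--
-------
-------
gen 3: -------
-------
-------
-------
---**--
---<*--
-------
-------
gen 4: -------
-------
-------
-------
---^*--
---**--
-------
-------
gen 5: -------
-------
-------
-------
--<-*--
---**--
-------
-------
gen 6: -------
-------
-------
--^----
--*-*--
---**--
-------
-------
gen 7: -------
-------
-------
--*>---
--*-*--
---**--
-------
-------
gen 8: -------
-------
-------
--**---
--*v*--
---**--
-------
-------
gen 9: -------
-------
-------
--**---
--<**--
---**--
-------
-------
gen 10: -------
-------
-------
--**---
---**--
--v**--
-------
-------
gen 11: -------
-------
-------
--**---
---**--
-<***--
-------
-------
gen 12: -------
-------
-------
--**---
-^-**--
-****--
-------
-------
gen 13: -------
-------
-------
--**---
-*>**--
-****--
-------
-------
gen 14: -------
-------
-------
--**---
-****--
-*v**--
-------
-------
gen 15: -------
-------
-------
--**---
-****--
-*->*--
-------
-------
gen 16: -------
-------
-------
--**---
-**^*--
-*--*--
-------
-------
gen 17: -------
-------
-------
--**---
-*<-*--
-*--*--
-------
-------
gen 18: -------
-------
-------
--**---
-*--*--
-*v-*--
-------
-------
gen 19: -------
-------
-------
--**---
-*--*--
-<*-*--
-------
-------
gen 20: -------
-------
-------
--**---
-*--*--
--*-*--
-v-----
-------
gen 21: -------
-------
-------
--**---
-*--*--
--*-*--
<*-----
-------
gen 22: -------
-------
-------
--**---
-*--*--
^-*-*--
**-----
-------
gen 23: -------
-------
-------
--**---
-*--*--
*>*-*--
**-----
-------
gen 24: -------
-------
-------
--**---
-*--*--
***-*--
*v-----
-------
gen 25: -------
-------
-------
--**---
-*--*--
***-*--
*->----
-------
gen 26: -------
-------
-------
--**---
-*--*--
***-*--
*-*----
--v----
gen 27: -------
-------
-------
--**---
-*--*--
***-*--
*-*----
-<*----
gen 28: -------
-------
-------
--**---
-*--*--
***-*--
*^*----
-**----
gen 29: -------
-------
-------
--**---
-*--*--
***-*--
**>----
-**----
gen 30: -------
-------
-------
--**---
-*--*--
**^-*--
**-----
-**----
gen 31: -------
-------
-------
--**---
-*--*--
*<--*--
**-----
-**----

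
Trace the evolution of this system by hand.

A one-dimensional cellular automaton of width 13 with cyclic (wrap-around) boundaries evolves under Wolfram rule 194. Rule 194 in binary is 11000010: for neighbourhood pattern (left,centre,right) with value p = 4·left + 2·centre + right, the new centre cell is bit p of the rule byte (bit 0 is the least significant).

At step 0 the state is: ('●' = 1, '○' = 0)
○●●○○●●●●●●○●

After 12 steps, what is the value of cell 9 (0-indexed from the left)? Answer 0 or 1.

0

k=0  ○●●○○●●●●●●○●
k=1  ○○●○●○●●●●●○○
k=2  ○●○○○○○●●●●○○
k=3  ●○○○○○●○●●●○○
k=4  ○○○○○●○○○●●○●
k=5  ○○○○●○○○●○●○○
k=6  ○○○●○○○●○○○○○
k=7  ○○●○○○●○○○○○○
k=8  ○●○○○●○○○○○○○
k=9  ●○○○●○○○○○○○○
k=10  ○○○●○○○○○○○○●
k=11  ○○●○○○○○○○○●○
k=12  ○●○○○○○○○○●○○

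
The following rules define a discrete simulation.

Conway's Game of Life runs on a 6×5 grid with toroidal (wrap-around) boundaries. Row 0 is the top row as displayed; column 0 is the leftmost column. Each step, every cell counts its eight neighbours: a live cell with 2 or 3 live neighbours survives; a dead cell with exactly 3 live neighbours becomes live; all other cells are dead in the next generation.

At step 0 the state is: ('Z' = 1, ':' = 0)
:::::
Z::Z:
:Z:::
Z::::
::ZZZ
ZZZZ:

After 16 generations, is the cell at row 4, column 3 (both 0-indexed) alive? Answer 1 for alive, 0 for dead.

0

t=0: :::::
Z::Z:
:Z:::
Z::::
::ZZZ
ZZZZ:
t=1: Z::Z:
:::::
ZZ::Z
ZZZZZ
:::::
ZZ:::
t=2: ZZ::Z
:Z:::
:::::
::ZZ:
:::Z:
ZZ::Z
t=3: ::Z:Z
:Z:::
::Z::
::ZZ:
ZZ:Z:
:ZZZ:
t=4: Z::::
:ZZZ:
:ZZZ:
:::ZZ
Z::::
:::::
t=5: :ZZ::
Z::ZZ
ZZ:::
ZZ:ZZ
::::Z
:::::
t=6: ZZZZZ
:::ZZ
:::::
:ZZZ:
:::ZZ
:::::
t=7: ZZZ::
:Z:::
::::Z
::ZZZ
:::ZZ
:Z:::
t=8: Z:Z::
:ZZ::
Z:Z:Z
Z:Z::
Z:::Z
:Z:ZZ
t=9: Z:::Z
::Z:Z
Z:Z:Z
:::::
::Z::
:ZZZ:
t=10: Z:::Z
:::::
ZZ::Z
:Z:Z:
:ZZZ:
ZZZZZ
t=11: ::Z::
:Z:::
ZZZ:Z
:::Z:
:::::
:::::
t=12: :::::
:::Z:
ZZZZZ
ZZZZZ
:::::
:::::
t=13: :::::
ZZ:Z:
:::::
:::::
ZZZZZ
:::::
t=14: :::::
:::::
:::::
ZZZZZ
ZZZZZ
ZZZZZ
t=15: ZZZZZ
:::::
ZZZZZ
:::::
:::::
:::::
t=16: ZZZZZ
:::::
ZZZZZ
ZZZZZ
:::::
ZZZZZ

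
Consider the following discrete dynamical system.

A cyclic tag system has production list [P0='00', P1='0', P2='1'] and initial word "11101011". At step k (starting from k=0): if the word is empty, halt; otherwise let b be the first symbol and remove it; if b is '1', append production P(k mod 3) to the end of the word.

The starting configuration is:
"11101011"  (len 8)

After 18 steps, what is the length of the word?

step 0: "11101011"  (len 8)
step 1: "110101100"  (len 9)
step 2: "101011000"  (len 9)
step 3: "010110001"  (len 9)
step 4: "10110001"  (len 8)
step 5: "01100010"  (len 8)
step 6: "1100010"  (len 7)
step 7: "10001000"  (len 8)
step 8: "00010000"  (len 8)
step 9: "0010000"  (len 7)
step 10: "010000"  (len 6)
step 11: "10000"  (len 5)
step 12: "00001"  (len 5)
step 13: "0001"  (len 4)
step 14: "001"  (len 3)
step 15: "01"  (len 2)
step 16: "1"  (len 1)
step 17: "0"  (len 1)
step 18: (halted — word empty)

0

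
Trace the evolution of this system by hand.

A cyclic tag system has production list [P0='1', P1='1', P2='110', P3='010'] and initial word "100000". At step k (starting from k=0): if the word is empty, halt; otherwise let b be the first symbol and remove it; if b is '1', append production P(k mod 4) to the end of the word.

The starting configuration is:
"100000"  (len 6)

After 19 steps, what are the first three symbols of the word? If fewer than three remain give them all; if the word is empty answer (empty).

101

k=0  "100000"  (len 6)
k=1  "000001"  (len 6)
k=2  "00001"  (len 5)
k=3  "0001"  (len 4)
k=4  "001"  (len 3)
k=5  "01"  (len 2)
k=6  "1"  (len 1)
k=7  "110"  (len 3)
k=8  "10010"  (len 5)
k=9  "00101"  (len 5)
k=10  "0101"  (len 4)
k=11  "101"  (len 3)
k=12  "01010"  (len 5)
k=13  "1010"  (len 4)
k=14  "0101"  (len 4)
k=15  "101"  (len 3)
k=16  "01010"  (len 5)
k=17  "1010"  (len 4)
k=18  "0101"  (len 4)
k=19  "101"  (len 3)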